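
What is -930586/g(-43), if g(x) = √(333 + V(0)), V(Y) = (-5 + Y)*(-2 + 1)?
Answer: -465293*√2/13 ≈ -50617.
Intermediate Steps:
V(Y) = 5 - Y (V(Y) = (-5 + Y)*(-1) = 5 - Y)
g(x) = 13*√2 (g(x) = √(333 + (5 - 1*0)) = √(333 + (5 + 0)) = √(333 + 5) = √338 = 13*√2)
-930586/g(-43) = -930586*√2/26 = -465293*√2/13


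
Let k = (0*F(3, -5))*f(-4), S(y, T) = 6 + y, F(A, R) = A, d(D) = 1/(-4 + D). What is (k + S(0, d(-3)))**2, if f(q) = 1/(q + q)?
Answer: 36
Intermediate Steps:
f(q) = 1/(2*q)
k = 0 (k = (0*3)*((1/2)/(-4)) = 0*((1/2)*(-1/4)) = 0*(-1/8) = 0)
(k + S(0, d(-3)))**2 = (0 + (6 + 0))**2 = (0 + 6)**2 = 6**2 = 36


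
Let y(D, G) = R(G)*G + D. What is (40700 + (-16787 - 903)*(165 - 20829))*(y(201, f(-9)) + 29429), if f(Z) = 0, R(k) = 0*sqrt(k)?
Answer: 10832338661800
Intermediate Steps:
R(k) = 0
y(D, G) = D (y(D, G) = 0*G + D = 0 + D = D)
(40700 + (-16787 - 903)*(165 - 20829))*(y(201, f(-9)) + 29429) = (40700 + (-16787 - 903)*(165 - 20829))*(201 + 29429) = (40700 - 17690*(-20664))*29630 = (40700 + 365546160)*29630 = 365586860*29630 = 10832338661800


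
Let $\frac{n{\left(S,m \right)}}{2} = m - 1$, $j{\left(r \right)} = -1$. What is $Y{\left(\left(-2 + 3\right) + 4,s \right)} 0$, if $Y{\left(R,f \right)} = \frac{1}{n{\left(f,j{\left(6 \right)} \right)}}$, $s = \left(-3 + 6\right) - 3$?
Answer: $0$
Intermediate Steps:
$n{\left(S,m \right)} = -2 + 2 m$ ($n{\left(S,m \right)} = 2 \left(m - 1\right) = 2 \left(-1 + m\right) = -2 + 2 m$)
$s = 0$ ($s = 3 - 3 = 0$)
$Y{\left(R,f \right)} = - \frac{1}{4}$ ($Y{\left(R,f \right)} = \frac{1}{-2 + 2 \left(-1\right)} = \frac{1}{-2 - 2} = \frac{1}{-4} = - \frac{1}{4}$)
$Y{\left(\left(-2 + 3\right) + 4,s \right)} 0 = \left(- \frac{1}{4}\right) 0 = 0$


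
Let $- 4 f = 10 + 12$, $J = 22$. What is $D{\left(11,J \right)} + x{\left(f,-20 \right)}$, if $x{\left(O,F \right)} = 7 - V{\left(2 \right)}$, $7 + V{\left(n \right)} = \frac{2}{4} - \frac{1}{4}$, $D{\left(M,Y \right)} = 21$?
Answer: $\frac{139}{4} \approx 34.75$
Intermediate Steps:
$f = - \frac{11}{2}$ ($f = - \frac{10 + 12}{4} = \left(- \frac{1}{4}\right) 22 = - \frac{11}{2} \approx -5.5$)
$V{\left(n \right)} = - \frac{27}{4}$ ($V{\left(n \right)} = -7 + \left(\frac{2}{4} - \frac{1}{4}\right) = -7 + \left(2 \cdot \frac{1}{4} - \frac{1}{4}\right) = -7 + \left(\frac{1}{2} - \frac{1}{4}\right) = -7 + \frac{1}{4} = - \frac{27}{4}$)
$x{\left(O,F \right)} = \frac{55}{4}$ ($x{\left(O,F \right)} = 7 - - \frac{27}{4} = 7 + \frac{27}{4} = \frac{55}{4}$)
$D{\left(11,J \right)} + x{\left(f,-20 \right)} = 21 + \frac{55}{4} = \frac{139}{4}$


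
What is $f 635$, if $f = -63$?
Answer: $-40005$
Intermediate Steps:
$f 635 = \left(-63\right) 635 = -40005$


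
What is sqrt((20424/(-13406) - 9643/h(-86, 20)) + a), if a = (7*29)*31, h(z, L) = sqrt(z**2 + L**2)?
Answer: sqrt(4295113921381091204 - 1688855296998526*sqrt(1949))/26128294 ≈ 78.627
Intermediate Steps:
h(z, L) = sqrt(L**2 + z**2)
a = 6293 (a = 203*31 = 6293)
sqrt((20424/(-13406) - 9643/h(-86, 20)) + a) = sqrt((20424/(-13406) - 9643/sqrt(20**2 + (-86)**2)) + 6293) = sqrt((20424*(-1/13406) - 9643/sqrt(400 + 7396)) + 6293) = sqrt((-10212/6703 - 9643*sqrt(1949)/3898) + 6293) = sqrt(42171767/6703 - 9643*sqrt(1949)/3898)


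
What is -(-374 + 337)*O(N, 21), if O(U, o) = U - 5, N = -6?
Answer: -407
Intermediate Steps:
O(U, o) = -5 + U
-(-374 + 337)*O(N, 21) = -(-374 + 337)*(-5 - 6) = -(-37)*(-11) = -1*407 = -407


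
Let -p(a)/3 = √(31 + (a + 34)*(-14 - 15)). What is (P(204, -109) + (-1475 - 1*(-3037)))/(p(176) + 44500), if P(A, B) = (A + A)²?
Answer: 7477157000/1980304531 + 504078*I*√6059/1980304531 ≈ 3.7758 + 0.019814*I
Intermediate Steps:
p(a) = -3*√(-955 - 29*a) (p(a) = -3*√(31 + (a + 34)*(-14 - 15)) = -3*√(31 + (34 + a)*(-29)) = -3*√(31 + (-986 - 29*a)) = -3*√(-955 - 29*a))
P(A, B) = 4*A² (P(A, B) = (2*A)² = 4*A²)
(P(204, -109) + (-1475 - 1*(-3037)))/(p(176) + 44500) = (4*204² + (-1475 - 1*(-3037)))/(-3*√(-955 - 29*176) + 44500) = (4*41616 + (-1475 + 3037))/(-3*√(-955 - 5104) + 44500) = (166464 + 1562)/(-3*I*√6059 + 44500) = 168026/(-3*I*√6059 + 44500) = 168026/(44500 - 3*I*√6059)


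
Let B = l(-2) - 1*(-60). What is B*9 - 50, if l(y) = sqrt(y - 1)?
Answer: 490 + 9*I*sqrt(3) ≈ 490.0 + 15.588*I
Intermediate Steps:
l(y) = sqrt(-1 + y)
B = 60 + I*sqrt(3) (B = sqrt(-1 - 2) - 1*(-60) = sqrt(-3) + 60 = I*sqrt(3) + 60 = 60 + I*sqrt(3) ≈ 60.0 + 1.732*I)
B*9 - 50 = (60 + I*sqrt(3))*9 - 50 = (540 + 9*I*sqrt(3)) - 50 = 490 + 9*I*sqrt(3)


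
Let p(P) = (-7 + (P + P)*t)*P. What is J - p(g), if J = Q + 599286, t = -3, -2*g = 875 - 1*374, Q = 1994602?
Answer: 2968636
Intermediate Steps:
g = -501/2 (g = -(875 - 1*374)/2 = -(875 - 374)/2 = -½*501 = -501/2 ≈ -250.50)
p(P) = P*(-7 - 6*P) (p(P) = (-7 + (P + P)*(-3))*P = (-7 + (2*P)*(-3))*P = (-7 - 6*P)*P = P*(-7 - 6*P))
J = 2593888 (J = 1994602 + 599286 = 2593888)
J - p(g) = 2593888 - (-501)*(-7 - 6*(-501/2))/2 = 2593888 - (-501)*(-7 + 1503)/2 = 2593888 - (-501)*1496/2 = 2593888 - 1*(-374748) = 2593888 + 374748 = 2968636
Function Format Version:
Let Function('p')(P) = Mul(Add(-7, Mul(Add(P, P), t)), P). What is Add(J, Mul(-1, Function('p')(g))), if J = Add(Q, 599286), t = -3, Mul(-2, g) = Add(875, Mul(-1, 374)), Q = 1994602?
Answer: 2968636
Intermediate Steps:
g = Rational(-501, 2) (g = Mul(Rational(-1, 2), Add(875, Mul(-1, 374))) = Mul(Rational(-1, 2), Add(875, -374)) = Mul(Rational(-1, 2), 501) = Rational(-501, 2) ≈ -250.50)
Function('p')(P) = Mul(P, Add(-7, Mul(-6, P))) (Function('p')(P) = Mul(Add(-7, Mul(Add(P, P), -3)), P) = Mul(Add(-7, Mul(Mul(2, P), -3)), P) = Mul(Add(-7, Mul(-6, P)), P) = Mul(P, Add(-7, Mul(-6, P))))
J = 2593888 (J = Add(1994602, 599286) = 2593888)
Add(J, Mul(-1, Function('p')(g))) = Add(2593888, Mul(-1, Mul(Rational(-501, 2), Add(-7, Mul(-6, Rational(-501, 2)))))) = Add(2593888, Mul(-1, Mul(Rational(-501, 2), Add(-7, 1503)))) = Add(2593888, Mul(-1, Mul(Rational(-501, 2), 1496))) = Add(2593888, Mul(-1, -374748)) = Add(2593888, 374748) = 2968636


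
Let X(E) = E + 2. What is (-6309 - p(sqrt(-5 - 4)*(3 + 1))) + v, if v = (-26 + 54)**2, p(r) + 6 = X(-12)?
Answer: -5509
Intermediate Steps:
X(E) = 2 + E
p(r) = -16 (p(r) = -6 + (2 - 12) = -6 - 10 = -16)
v = 784 (v = 28**2 = 784)
(-6309 - p(sqrt(-5 - 4)*(3 + 1))) + v = (-6309 - 1*(-16)) + 784 = (-6309 + 16) + 784 = -6293 + 784 = -5509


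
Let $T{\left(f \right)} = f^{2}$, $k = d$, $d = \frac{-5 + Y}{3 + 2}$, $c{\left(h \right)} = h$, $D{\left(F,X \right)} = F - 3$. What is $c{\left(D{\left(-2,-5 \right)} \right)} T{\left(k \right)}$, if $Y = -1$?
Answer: $- \frac{36}{5} \approx -7.2$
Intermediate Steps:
$D{\left(F,X \right)} = -3 + F$
$d = - \frac{6}{5}$ ($d = \frac{-5 - 1}{3 + 2} = - \frac{6}{5} \approx -1.2$)
$k = - \frac{6}{5} \approx -1.2$
$c{\left(D{\left(-2,-5 \right)} \right)} T{\left(k \right)} = \left(-3 - 2\right) \left(- \frac{6}{5}\right)^{2} = \left(-5\right) \frac{36}{25} = - \frac{36}{5}$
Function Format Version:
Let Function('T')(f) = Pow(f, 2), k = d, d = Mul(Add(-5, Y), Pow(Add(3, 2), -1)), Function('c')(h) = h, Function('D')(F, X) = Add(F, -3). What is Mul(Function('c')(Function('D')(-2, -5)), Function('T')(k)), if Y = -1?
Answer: Rational(-36, 5) ≈ -7.2000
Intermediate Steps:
Function('D')(F, X) = Add(-3, F)
d = Rational(-6, 5) (d = Mul(Add(-5, -1), Pow(Add(3, 2), -1)) = Mul(-6, Pow(5, -1)) = Mul(-6, Rational(1, 5)) = Rational(-6, 5) ≈ -1.2000)
k = Rational(-6, 5) ≈ -1.2000
Mul(Function('c')(Function('D')(-2, -5)), Function('T')(k)) = Mul(Add(-3, -2), Pow(Rational(-6, 5), 2)) = Mul(-5, Rational(36, 25)) = Rational(-36, 5)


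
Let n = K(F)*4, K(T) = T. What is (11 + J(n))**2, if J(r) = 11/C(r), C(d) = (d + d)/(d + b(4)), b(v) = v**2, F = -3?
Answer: 3025/36 ≈ 84.028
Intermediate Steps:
C(d) = 2*d/(16 + d) (C(d) = (d + d)/(d + 4**2) = (2*d)/(d + 16) = (2*d)/(16 + d) = 2*d/(16 + d))
n = -12 (n = -3*4 = -12)
J(r) = 11*(16 + r)/(2*r) (J(r) = 11/((2*r/(16 + r))) = 11*((16 + r)/(2*r)) = 11*(16 + r)/(2*r))
(11 + J(n))**2 = (11 + (11/2 + 88/(-12)))**2 = (11 + (11/2 + 88*(-1/12)))**2 = (11 + (11/2 - 22/3))**2 = (11 - 11/6)**2 = (55/6)**2 = 3025/36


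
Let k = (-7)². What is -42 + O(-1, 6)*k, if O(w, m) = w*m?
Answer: -336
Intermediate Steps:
O(w, m) = m*w
k = 49
-42 + O(-1, 6)*k = -42 + (6*(-1))*49 = -42 - 6*49 = -42 - 294 = -336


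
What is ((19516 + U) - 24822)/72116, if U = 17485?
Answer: 12179/72116 ≈ 0.16888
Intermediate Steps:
((19516 + U) - 24822)/72116 = ((19516 + 17485) - 24822)/72116 = (37001 - 24822)*(1/72116) = 12179*(1/72116) = 12179/72116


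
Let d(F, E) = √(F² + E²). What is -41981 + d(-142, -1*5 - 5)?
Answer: -41981 + 2*√5066 ≈ -41839.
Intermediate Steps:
d(F, E) = √(E² + F²)
-41981 + d(-142, -1*5 - 5) = -41981 + √((-1*5 - 5)² + (-142)²) = -41981 + √((-5 - 5)² + 20164) = -41981 + √((-10)² + 20164) = -41981 + √(100 + 20164) = -41981 + √20264 = -41981 + 2*√5066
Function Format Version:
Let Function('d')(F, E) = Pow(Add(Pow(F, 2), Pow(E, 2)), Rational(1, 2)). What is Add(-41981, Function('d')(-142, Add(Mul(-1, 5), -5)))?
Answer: Add(-41981, Mul(2, Pow(5066, Rational(1, 2)))) ≈ -41839.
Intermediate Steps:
Function('d')(F, E) = Pow(Add(Pow(E, 2), Pow(F, 2)), Rational(1, 2))
Add(-41981, Function('d')(-142, Add(Mul(-1, 5), -5))) = Add(-41981, Pow(Add(Pow(Add(Mul(-1, 5), -5), 2), Pow(-142, 2)), Rational(1, 2))) = Add(-41981, Pow(Add(Pow(Add(-5, -5), 2), 20164), Rational(1, 2))) = Add(-41981, Pow(Add(Pow(-10, 2), 20164), Rational(1, 2))) = Add(-41981, Pow(Add(100, 20164), Rational(1, 2))) = Add(-41981, Pow(20264, Rational(1, 2))) = Add(-41981, Mul(2, Pow(5066, Rational(1, 2))))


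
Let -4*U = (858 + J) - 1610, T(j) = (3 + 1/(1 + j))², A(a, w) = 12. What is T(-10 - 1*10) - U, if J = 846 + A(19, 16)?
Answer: 25405/722 ≈ 35.187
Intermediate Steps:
J = 858 (J = 846 + 12 = 858)
U = -53/2 (U = -((858 + 858) - 1610)/4 = -(1716 - 1610)/4 = -¼*106 = -53/2 ≈ -26.500)
T(-10 - 1*10) - U = (4 + 3*(-10 - 1*10))²/(1 + (-10 - 1*10))² - 1*(-53/2) = (4 + 3*(-10 - 10))²/(1 + (-10 - 10))² + 53/2 = (4 + 3*(-20))²/(1 - 20)² + 53/2 = (4 - 60)²/(-19)² + 53/2 = (1/361)*(-56)² + 53/2 = (1/361)*3136 + 53/2 = 3136/361 + 53/2 = 25405/722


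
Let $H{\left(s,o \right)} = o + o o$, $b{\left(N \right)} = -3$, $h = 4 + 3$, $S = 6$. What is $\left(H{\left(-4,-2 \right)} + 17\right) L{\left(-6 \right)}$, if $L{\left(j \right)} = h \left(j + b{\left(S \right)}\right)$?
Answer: $-1197$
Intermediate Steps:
$h = 7$
$H{\left(s,o \right)} = o + o^{2}$
$L{\left(j \right)} = -21 + 7 j$ ($L{\left(j \right)} = 7 \left(j - 3\right) = 7 \left(-3 + j\right) = -21 + 7 j$)
$\left(H{\left(-4,-2 \right)} + 17\right) L{\left(-6 \right)} = \left(- 2 \left(1 - 2\right) + 17\right) \left(-21 + 7 \left(-6\right)\right) = \left(\left(-2\right) \left(-1\right) + 17\right) \left(-21 - 42\right) = \left(2 + 17\right) \left(-63\right) = 19 \left(-63\right) = -1197$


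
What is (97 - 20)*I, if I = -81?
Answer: -6237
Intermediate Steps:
(97 - 20)*I = (97 - 20)*(-81) = 77*(-81) = -6237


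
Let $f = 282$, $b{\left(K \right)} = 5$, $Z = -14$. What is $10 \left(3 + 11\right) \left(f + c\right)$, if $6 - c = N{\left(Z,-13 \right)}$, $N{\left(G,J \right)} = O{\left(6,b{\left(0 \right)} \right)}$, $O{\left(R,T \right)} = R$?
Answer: $39480$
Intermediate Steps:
$N{\left(G,J \right)} = 6$
$c = 0$ ($c = 6 - 6 = 0$)
$10 \left(3 + 11\right) \left(f + c\right) = 10 \left(3 + 11\right) \left(282 + 0\right) = 10 \cdot 14 \cdot 282 = 140 \cdot 282 = 39480$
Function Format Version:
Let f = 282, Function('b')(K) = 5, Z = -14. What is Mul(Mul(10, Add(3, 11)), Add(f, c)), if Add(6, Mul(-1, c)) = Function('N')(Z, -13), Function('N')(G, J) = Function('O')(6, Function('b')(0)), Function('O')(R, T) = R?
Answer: 39480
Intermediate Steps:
Function('N')(G, J) = 6
c = 0 (c = Add(6, Mul(-1, 6)) = Add(6, -6) = 0)
Mul(Mul(10, Add(3, 11)), Add(f, c)) = Mul(Mul(10, Add(3, 11)), Add(282, 0)) = Mul(Mul(10, 14), 282) = Mul(140, 282) = 39480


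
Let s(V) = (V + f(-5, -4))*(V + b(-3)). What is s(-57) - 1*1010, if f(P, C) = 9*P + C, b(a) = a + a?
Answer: 5668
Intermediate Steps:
b(a) = 2*a
f(P, C) = C + 9*P
s(V) = (-49 + V)*(-6 + V) (s(V) = (V + (-4 + 9*(-5)))*(V + 2*(-3)) = (V + (-4 - 45))*(V - 6) = (V - 49)*(-6 + V) = (-49 + V)*(-6 + V))
s(-57) - 1*1010 = (294 + (-57)² - 55*(-57)) - 1*1010 = (294 + 3249 + 3135) - 1010 = 6678 - 1010 = 5668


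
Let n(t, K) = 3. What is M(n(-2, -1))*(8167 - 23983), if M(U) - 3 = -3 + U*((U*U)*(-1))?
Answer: 427032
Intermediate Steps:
M(U) = -U³ (M(U) = 3 + (-3 + U*((U*U)*(-1))) = 3 + (-3 + U*(U²*(-1))) = 3 + (-3 + U*(-U²)) = 3 + (-3 - U³) = -U³)
M(n(-2, -1))*(8167 - 23983) = (-1*3³)*(8167 - 23983) = -1*27*(-15816) = -27*(-15816) = 427032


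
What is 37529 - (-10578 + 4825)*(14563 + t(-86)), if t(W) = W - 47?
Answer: 83053319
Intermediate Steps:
t(W) = -47 + W
37529 - (-10578 + 4825)*(14563 + t(-86)) = 37529 - (-10578 + 4825)*(14563 + (-47 - 86)) = 37529 - (-5753)*(14563 - 133) = 37529 - (-5753)*14430 = 37529 - 1*(-83015790) = 37529 + 83015790 = 83053319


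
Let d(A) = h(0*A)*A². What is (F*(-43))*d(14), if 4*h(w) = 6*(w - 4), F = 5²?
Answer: 1264200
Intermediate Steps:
F = 25
h(w) = -6 + 3*w/2 (h(w) = (6*(w - 4))/4 = (6*(-4 + w))/4 = (-24 + 6*w)/4 = -6 + 3*w/2)
d(A) = -6*A² (d(A) = (-6 + 3*(0*A)/2)*A² = (-6 + (3/2)*0)*A² = (-6 + 0)*A² = -6*A²)
(F*(-43))*d(14) = (25*(-43))*(-6*14²) = -(-6450)*196 = -1075*(-1176) = 1264200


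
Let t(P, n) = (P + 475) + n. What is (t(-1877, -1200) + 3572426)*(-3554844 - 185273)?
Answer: -13351559429408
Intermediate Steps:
t(P, n) = 475 + P + n (t(P, n) = (475 + P) + n = 475 + P + n)
(t(-1877, -1200) + 3572426)*(-3554844 - 185273) = ((475 - 1877 - 1200) + 3572426)*(-3554844 - 185273) = (-2602 + 3572426)*(-3740117) = 3569824*(-3740117) = -13351559429408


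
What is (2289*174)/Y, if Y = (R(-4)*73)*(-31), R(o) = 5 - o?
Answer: -44254/2263 ≈ -19.555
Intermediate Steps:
Y = -20367 (Y = ((5 - 1*(-4))*73)*(-31) = ((5 + 4)*73)*(-31) = (9*73)*(-31) = 657*(-31) = -20367)
(2289*174)/Y = (2289*174)/(-20367) = 398286*(-1/20367) = -44254/2263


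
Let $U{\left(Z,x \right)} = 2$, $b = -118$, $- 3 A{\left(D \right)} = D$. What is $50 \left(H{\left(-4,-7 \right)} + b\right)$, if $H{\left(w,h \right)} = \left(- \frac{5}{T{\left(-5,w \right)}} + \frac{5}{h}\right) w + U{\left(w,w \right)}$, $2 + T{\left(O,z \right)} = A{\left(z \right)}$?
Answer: $- \frac{50100}{7} \approx -7157.1$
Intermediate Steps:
$A{\left(D \right)} = - \frac{D}{3}$
$T{\left(O,z \right)} = -2 - \frac{z}{3}$
$H{\left(w,h \right)} = 2 + w \left(- \frac{5}{-2 - \frac{w}{3}} + \frac{5}{h}\right)$ ($H{\left(w,h \right)} = \left(- \frac{5}{-2 - \frac{w}{3}} + \frac{5}{h}\right) w + 2 = w \left(- \frac{5}{-2 - \frac{w}{3}} + \frac{5}{h}\right) + 2 = 2 + w \left(- \frac{5}{-2 - \frac{w}{3}} + \frac{5}{h}\right)$)
$50 \left(H{\left(-4,-7 \right)} + b\right) = 50 \left(\frac{5 \left(-4\right)^{2} + 12 \left(-7\right) + 30 \left(-4\right) + 17 \left(-7\right) \left(-4\right)}{\left(-7\right) \left(6 - 4\right)} - 118\right) = 50 \left(- \frac{5 \cdot 16 - 84 - 120 + 476}{7 \cdot 2} - 118\right) = 50 \left(\left(- \frac{1}{7}\right) \frac{1}{2} \left(80 - 84 - 120 + 476\right) - 118\right) = 50 \left(\left(- \frac{1}{7}\right) \frac{1}{2} \cdot 352 - 118\right) = 50 \left(- \frac{176}{7} - 118\right) = 50 \left(- \frac{1002}{7}\right) = - \frac{50100}{7}$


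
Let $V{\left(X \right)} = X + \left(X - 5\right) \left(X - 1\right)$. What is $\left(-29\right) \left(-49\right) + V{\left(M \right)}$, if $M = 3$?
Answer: $1420$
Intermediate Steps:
$V{\left(X \right)} = X + \left(-1 + X\right) \left(-5 + X\right)$ ($V{\left(X \right)} = X + \left(-5 + X\right) \left(-1 + X\right) = X + \left(-1 + X\right) \left(-5 + X\right)$)
$\left(-29\right) \left(-49\right) + V{\left(M \right)} = \left(-29\right) \left(-49\right) + \left(5 + 3^{2} - 15\right) = 1421 + \left(5 + 9 - 15\right) = 1421 - 1 = 1420$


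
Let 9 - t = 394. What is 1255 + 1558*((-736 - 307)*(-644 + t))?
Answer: 1672120081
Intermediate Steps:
t = -385 (t = 9 - 1*394 = 9 - 394 = -385)
1255 + 1558*((-736 - 307)*(-644 + t)) = 1255 + 1558*((-736 - 307)*(-644 - 385)) = 1255 + 1558*(-1043*(-1029)) = 1255 + 1558*1073247 = 1255 + 1672118826 = 1672120081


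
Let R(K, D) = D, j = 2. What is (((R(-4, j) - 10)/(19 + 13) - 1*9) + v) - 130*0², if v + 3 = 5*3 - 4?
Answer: -5/4 ≈ -1.2500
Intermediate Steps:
v = 8 (v = -3 + (5*3 - 4) = -3 + (15 - 4) = -3 + 11 = 8)
(((R(-4, j) - 10)/(19 + 13) - 1*9) + v) - 130*0² = (((2 - 10)/(19 + 13) - 1*9) + 8) - 130*0² = ((-8/32 - 9) + 8) - 130*0 = ((-8*1/32 - 9) + 8) + 0 = ((-¼ - 9) + 8) + 0 = (-37/4 + 8) + 0 = -5/4 + 0 = -5/4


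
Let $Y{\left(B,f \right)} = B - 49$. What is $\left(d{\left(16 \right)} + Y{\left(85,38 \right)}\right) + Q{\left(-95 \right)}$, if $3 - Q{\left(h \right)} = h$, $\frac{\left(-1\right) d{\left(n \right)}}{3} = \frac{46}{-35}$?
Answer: $\frac{4828}{35} \approx 137.94$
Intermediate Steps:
$d{\left(n \right)} = \frac{138}{35}$ ($d{\left(n \right)} = - 3 \frac{46}{-35} = - 3 \cdot 46 \left(- \frac{1}{35}\right) = \left(-3\right) \left(- \frac{46}{35}\right) = \frac{138}{35}$)
$Q{\left(h \right)} = 3 - h$
$Y{\left(B,f \right)} = -49 + B$
$\left(d{\left(16 \right)} + Y{\left(85,38 \right)}\right) + Q{\left(-95 \right)} = \left(\frac{138}{35} + \left(-49 + 85\right)\right) + \left(3 - -95\right) = \left(\frac{138}{35} + 36\right) + \left(3 + 95\right) = \frac{1398}{35} + 98 = \frac{4828}{35}$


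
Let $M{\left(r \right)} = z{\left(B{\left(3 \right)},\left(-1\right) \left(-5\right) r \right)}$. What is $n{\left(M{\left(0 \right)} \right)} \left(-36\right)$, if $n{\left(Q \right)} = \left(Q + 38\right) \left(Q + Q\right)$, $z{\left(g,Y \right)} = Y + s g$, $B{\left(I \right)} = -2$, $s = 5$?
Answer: $20160$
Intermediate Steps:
$z{\left(g,Y \right)} = Y + 5 g$
$M{\left(r \right)} = -10 + 5 r$ ($M{\left(r \right)} = \left(-1\right) \left(-5\right) r + 5 \left(-2\right) = 5 r - 10 = -10 + 5 r$)
$n{\left(Q \right)} = 2 Q \left(38 + Q\right)$ ($n{\left(Q \right)} = \left(38 + Q\right) 2 Q = 2 Q \left(38 + Q\right)$)
$n{\left(M{\left(0 \right)} \right)} \left(-36\right) = 2 \left(-10 + 5 \cdot 0\right) \left(38 + \left(-10 + 5 \cdot 0\right)\right) \left(-36\right) = 2 \left(-10 + 0\right) \left(38 + \left(-10 + 0\right)\right) \left(-36\right) = 2 \left(-10\right) \left(38 - 10\right) \left(-36\right) = 2 \left(-10\right) 28 \left(-36\right) = \left(-560\right) \left(-36\right) = 20160$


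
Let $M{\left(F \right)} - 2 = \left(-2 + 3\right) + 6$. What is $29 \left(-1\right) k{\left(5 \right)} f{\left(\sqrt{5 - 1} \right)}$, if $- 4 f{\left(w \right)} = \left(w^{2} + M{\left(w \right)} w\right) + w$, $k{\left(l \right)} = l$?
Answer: $870$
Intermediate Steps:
$M{\left(F \right)} = 9$ ($M{\left(F \right)} = 2 + \left(\left(-2 + 3\right) + 6\right) = 2 + \left(1 + 6\right) = 2 + 7 = 9$)
$f{\left(w \right)} = - \frac{5 w}{2} - \frac{w^{2}}{4}$ ($f{\left(w \right)} = - \frac{\left(w^{2} + 9 w\right) + w}{4} = - \frac{w^{2} + 10 w}{4} = - \frac{5 w}{2} - \frac{w^{2}}{4}$)
$29 \left(-1\right) k{\left(5 \right)} f{\left(\sqrt{5 - 1} \right)} = 29 \left(-1\right) 5 \left(- \frac{\sqrt{5 - 1} \left(10 + \sqrt{5 - 1}\right)}{4}\right) = \left(-29\right) 5 \left(- \frac{\sqrt{4} \left(10 + \sqrt{4}\right)}{4}\right) = - 145 \left(\left(- \frac{1}{4}\right) 2 \left(10 + 2\right)\right) = - 145 \left(\left(- \frac{1}{4}\right) 2 \cdot 12\right) = \left(-145\right) \left(-6\right) = 870$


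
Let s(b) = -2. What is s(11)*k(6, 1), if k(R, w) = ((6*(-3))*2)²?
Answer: -2592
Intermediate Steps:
k(R, w) = 1296 (k(R, w) = (-18*2)² = (-36)² = 1296)
s(11)*k(6, 1) = -2*1296 = -2592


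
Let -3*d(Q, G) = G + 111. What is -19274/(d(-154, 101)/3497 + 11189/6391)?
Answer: -1292282785794/116028907 ≈ -11138.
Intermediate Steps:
d(Q, G) = -37 - G/3 (d(Q, G) = -(G + 111)/3 = -(111 + G)/3 = -37 - G/3)
-19274/(d(-154, 101)/3497 + 11189/6391) = -19274/((-37 - 1/3*101)/3497 + 11189/6391) = -19274/((-37 - 101/3)*(1/3497) + 11189*(1/6391)) = -19274/(-212/3*1/3497 + 11189/6391) = -19274/(-212/10491 + 11189/6391) = -19274/116028907/67047981 = -19274*67047981/116028907 = -1292282785794/116028907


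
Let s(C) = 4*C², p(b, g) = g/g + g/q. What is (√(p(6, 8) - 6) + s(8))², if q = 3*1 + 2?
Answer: (1280 + I*√85)²/25 ≈ 65533.0 + 944.08*I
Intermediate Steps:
q = 5 (q = 3 + 2 = 5)
p(b, g) = 1 + g/5 (p(b, g) = g/g + g/5 = 1 + g*(⅕) = 1 + g/5)
(√(p(6, 8) - 6) + s(8))² = (√((1 + (⅕)*8) - 6) + 4*8²)² = (√((1 + 8/5) - 6) + 4*64)² = (√(13/5 - 6) + 256)² = (√(-17/5) + 256)² = (I*√85/5 + 256)² = (256 + I*√85/5)²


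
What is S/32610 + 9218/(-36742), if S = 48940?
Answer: 74877725/59907831 ≈ 1.2499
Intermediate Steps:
S/32610 + 9218/(-36742) = 48940/32610 + 9218/(-36742) = 48940*(1/32610) + 9218*(-1/36742) = 4894/3261 - 4609/18371 = 74877725/59907831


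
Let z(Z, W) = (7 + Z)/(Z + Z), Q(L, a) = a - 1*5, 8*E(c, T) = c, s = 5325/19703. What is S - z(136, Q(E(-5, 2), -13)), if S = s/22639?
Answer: -3752034743/7136899472 ≈ -0.52572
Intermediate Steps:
s = 5325/19703 (s = 5325*(1/19703) = 5325/19703 ≈ 0.27026)
E(c, T) = c/8
Q(L, a) = -5 + a (Q(L, a) = a - 5 = -5 + a)
S = 5325/446056217 (S = (5325/19703)/22639 = (5325/19703)*(1/22639) = 5325/446056217 ≈ 1.1938e-5)
z(Z, W) = (7 + Z)/(2*Z) (z(Z, W) = (7 + Z)/((2*Z)) = (7 + Z)*(1/(2*Z)) = (7 + Z)/(2*Z))
S - z(136, Q(E(-5, 2), -13)) = 5325/446056217 - (7 + 136)/(2*136) = 5325/446056217 - 143/(2*136) = 5325/446056217 - 1*143/272 = 5325/446056217 - 143/272 = -3752034743/7136899472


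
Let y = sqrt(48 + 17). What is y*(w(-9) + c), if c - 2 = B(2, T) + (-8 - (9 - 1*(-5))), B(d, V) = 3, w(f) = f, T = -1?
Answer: -26*sqrt(65) ≈ -209.62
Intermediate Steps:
y = sqrt(65) ≈ 8.0623
c = -17 (c = 2 + (3 + (-8 - (9 - 1*(-5)))) = 2 + (3 + (-8 - (9 + 5))) = 2 + (3 + (-8 - 1*14)) = 2 + (3 + (-8 - 14)) = 2 + (3 - 22) = 2 - 19 = -17)
y*(w(-9) + c) = sqrt(65)*(-9 - 17) = sqrt(65)*(-26) = -26*sqrt(65)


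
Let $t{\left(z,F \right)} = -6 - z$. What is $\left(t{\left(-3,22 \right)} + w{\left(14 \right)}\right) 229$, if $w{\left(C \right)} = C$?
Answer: $2519$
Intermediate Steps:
$\left(t{\left(-3,22 \right)} + w{\left(14 \right)}\right) 229 = \left(\left(-6 - -3\right) + 14\right) 229 = \left(\left(-6 + 3\right) + 14\right) 229 = \left(-3 + 14\right) 229 = 11 \cdot 229 = 2519$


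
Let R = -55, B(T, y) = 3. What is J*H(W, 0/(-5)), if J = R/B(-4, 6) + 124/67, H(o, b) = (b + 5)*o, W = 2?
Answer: -33130/201 ≈ -164.83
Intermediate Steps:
H(o, b) = o*(5 + b) (H(o, b) = (5 + b)*o = o*(5 + b))
J = -3313/201 (J = -55/3 + 124/67 = -3313/201 ≈ -16.483)
J*H(W, 0/(-5)) = -6626*(5 + 0/(-5))/201 = -6626*(5 + 0*(-1/5))/201 = -6626*(5 + 0)/201 = -6626*5/201 = -3313/201*10 = -33130/201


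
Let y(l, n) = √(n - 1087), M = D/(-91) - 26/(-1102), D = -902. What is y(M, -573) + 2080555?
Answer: 2080555 + 2*I*√415 ≈ 2.0806e+6 + 40.743*I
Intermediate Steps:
M = 498185/50141 (M = -902/(-91) - 26/(-1102) = -902*(-1/91) - 26*(-1/1102) = 902/91 + 13/551 = 498185/50141 ≈ 9.9357)
y(l, n) = √(-1087 + n)
y(M, -573) + 2080555 = √(-1087 - 573) + 2080555 = √(-1660) + 2080555 = 2*I*√415 + 2080555 = 2080555 + 2*I*√415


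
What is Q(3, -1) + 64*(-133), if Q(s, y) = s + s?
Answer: -8506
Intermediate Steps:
Q(s, y) = 2*s
Q(3, -1) + 64*(-133) = 2*3 + 64*(-133) = 6 - 8512 = -8506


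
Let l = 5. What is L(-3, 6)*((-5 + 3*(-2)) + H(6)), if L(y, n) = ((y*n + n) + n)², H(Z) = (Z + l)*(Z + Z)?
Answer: 4356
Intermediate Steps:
H(Z) = 2*Z*(5 + Z) (H(Z) = (Z + 5)*(Z + Z) = (5 + Z)*(2*Z) = 2*Z*(5 + Z))
L(y, n) = (2*n + n*y)² (L(y, n) = ((n*y + n) + n)² = ((n + n*y) + n)² = (2*n + n*y)²)
L(-3, 6)*((-5 + 3*(-2)) + H(6)) = (6²*(2 - 3)²)*((-5 + 3*(-2)) + 2*6*(5 + 6)) = (36*(-1)²)*((-5 - 6) + 2*6*11) = (36*1)*(-11 + 132) = 36*121 = 4356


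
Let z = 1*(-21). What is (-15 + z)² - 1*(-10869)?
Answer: 12165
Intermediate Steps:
z = -21
(-15 + z)² - 1*(-10869) = (-15 - 21)² - 1*(-10869) = (-36)² + 10869 = 1296 + 10869 = 12165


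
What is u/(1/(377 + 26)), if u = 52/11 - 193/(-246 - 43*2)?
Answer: 7812961/3652 ≈ 2139.4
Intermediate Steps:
u = 19387/3652 (u = 52*(1/11) - 193/(-246 - 86) = 52/11 - 193/(-332) = 52/11 - 193*(-1/332) = 52/11 + 193/332 = 19387/3652 ≈ 5.3086)
u/(1/(377 + 26)) = 19387/(3652*(1/(377 + 26))) = 19387/(3652*(1/403)) = (19387/3652)*403 = 7812961/3652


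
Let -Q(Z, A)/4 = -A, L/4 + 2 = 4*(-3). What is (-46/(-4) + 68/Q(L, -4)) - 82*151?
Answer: -49499/4 ≈ -12375.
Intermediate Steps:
L = -56 (L = -8 + 4*(4*(-3)) = -8 + 4*(-12) = -8 - 48 = -56)
Q(Z, A) = 4*A (Q(Z, A) = -(-4)*A = 4*A)
(-46/(-4) + 68/Q(L, -4)) - 82*151 = (-46/(-4) + 68/((4*(-4)))) - 82*151 = (-46*(-¼) + 68/(-16)) - 12382 = (23/2 + 68*(-1/16)) - 12382 = (23/2 - 17/4) - 12382 = 29/4 - 12382 = -49499/4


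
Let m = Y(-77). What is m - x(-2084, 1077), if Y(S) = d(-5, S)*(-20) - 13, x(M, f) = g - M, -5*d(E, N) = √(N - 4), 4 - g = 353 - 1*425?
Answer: -2173 + 36*I ≈ -2173.0 + 36.0*I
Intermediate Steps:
g = 76 (g = 4 - (353 - 1*425) = 4 - (353 - 425) = 4 - 1*(-72) = 4 + 72 = 76)
d(E, N) = -√(-4 + N)/5 (d(E, N) = -√(N - 4)/5 = -√(-4 + N)/5)
x(M, f) = 76 - M
Y(S) = -13 + 4*√(-4 + S) (Y(S) = -√(-4 + S)/5*(-20) - 13 = 4*√(-4 + S) - 13 = -13 + 4*√(-4 + S))
m = -13 + 36*I (m = -13 + 4*√(-4 - 77) = -13 + 4*√(-81) = -13 + 4*(9*I) = -13 + 36*I ≈ -13.0 + 36.0*I)
m - x(-2084, 1077) = (-13 + 36*I) - (76 - 1*(-2084)) = (-13 + 36*I) - (76 + 2084) = (-13 + 36*I) - 1*2160 = (-13 + 36*I) - 2160 = -2173 + 36*I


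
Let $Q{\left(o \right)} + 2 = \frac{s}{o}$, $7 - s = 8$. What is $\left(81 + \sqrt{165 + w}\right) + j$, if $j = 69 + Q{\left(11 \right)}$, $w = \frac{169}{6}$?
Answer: $\frac{1627}{11} + \frac{\sqrt{6954}}{6} \approx 161.81$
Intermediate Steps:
$s = -1$ ($s = 7 - 8 = -1$)
$w = \frac{169}{6}$ ($w = 169 \cdot \frac{1}{6} = \frac{169}{6} \approx 28.167$)
$Q{\left(o \right)} = -2 - \frac{1}{o}$
$j = \frac{736}{11}$ ($j = 69 - \frac{23}{11} = \frac{736}{11} \approx 66.909$)
$\left(81 + \sqrt{165 + w}\right) + j = \left(81 + \sqrt{165 + \frac{169}{6}}\right) + \frac{736}{11} = \left(81 + \sqrt{\frac{1159}{6}}\right) + \frac{736}{11} = \left(81 + \frac{\sqrt{6954}}{6}\right) + \frac{736}{11} = \frac{1627}{11} + \frac{\sqrt{6954}}{6}$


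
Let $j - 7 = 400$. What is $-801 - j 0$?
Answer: $-801$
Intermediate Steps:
$j = 407$ ($j = 7 + 400 = 407$)
$-801 - j 0 = -801 - 407 \cdot 0 = -801 - 0 = -801 + 0 = -801$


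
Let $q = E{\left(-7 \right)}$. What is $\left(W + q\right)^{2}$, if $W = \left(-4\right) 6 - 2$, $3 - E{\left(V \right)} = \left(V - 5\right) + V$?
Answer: $16$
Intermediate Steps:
$E{\left(V \right)} = 8 - 2 V$ ($E{\left(V \right)} = 3 - \left(\left(V - 5\right) + V\right) = 3 - \left(\left(-5 + V\right) + V\right) = 3 - \left(-5 + 2 V\right) = 8 - 2 V$)
$q = 22$ ($q = 8 - -14 = 8 + 14 = 22$)
$W = -26$ ($W = -24 - 2 = -26$)
$\left(W + q\right)^{2} = \left(-26 + 22\right)^{2} = \left(-4\right)^{2} = 16$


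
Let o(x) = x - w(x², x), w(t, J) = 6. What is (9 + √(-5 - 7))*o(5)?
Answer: -9 - 2*I*√3 ≈ -9.0 - 3.4641*I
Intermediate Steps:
o(x) = -6 + x (o(x) = x - 1*6 = x - 6 = -6 + x)
(9 + √(-5 - 7))*o(5) = (9 + √(-5 - 7))*(-6 + 5) = (9 + √(-12))*(-1) = (9 + 2*I*√3)*(-1) = -9 - 2*I*√3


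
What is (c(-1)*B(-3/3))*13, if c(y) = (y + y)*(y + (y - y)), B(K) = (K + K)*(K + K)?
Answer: 104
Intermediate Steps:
B(K) = 4*K² (B(K) = (2*K)*(2*K) = 4*K²)
c(y) = 2*y² (c(y) = (2*y)*(y + 0) = (2*y)*y = 2*y²)
(c(-1)*B(-3/3))*13 = ((2*(-1)²)*(4*(-3/3)²))*13 = ((2*1)*(4*(-3*⅓)²))*13 = (2*(4*(-1)²))*13 = (2*(4*1))*13 = (2*4)*13 = 8*13 = 104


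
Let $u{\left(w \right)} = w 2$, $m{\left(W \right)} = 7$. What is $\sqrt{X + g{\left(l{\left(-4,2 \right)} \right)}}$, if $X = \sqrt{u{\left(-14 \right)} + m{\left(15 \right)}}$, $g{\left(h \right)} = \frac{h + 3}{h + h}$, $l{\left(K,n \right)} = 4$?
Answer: $\frac{\sqrt{14 + 16 i \sqrt{21}}}{4} \approx 1.6644 + 1.3767 i$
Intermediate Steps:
$g{\left(h \right)} = \frac{3 + h}{2 h}$
$u{\left(w \right)} = 2 w$
$X = i \sqrt{21}$ ($X = \sqrt{2 \left(-14\right) + 7} = \sqrt{-28 + 7} = \sqrt{-21} = i \sqrt{21} \approx 4.5826 i$)
$\sqrt{X + g{\left(l{\left(-4,2 \right)} \right)}} = \sqrt{i \sqrt{21} + \frac{3 + 4}{2 \cdot 4}} = \sqrt{i \sqrt{21} + \frac{1}{2} \cdot \frac{1}{4} \cdot 7} = \sqrt{i \sqrt{21} + \frac{7}{8}} = \sqrt{\frac{7}{8} + i \sqrt{21}}$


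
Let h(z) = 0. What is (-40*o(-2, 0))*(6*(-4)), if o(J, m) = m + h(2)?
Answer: 0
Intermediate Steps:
o(J, m) = m (o(J, m) = m + 0 = m)
(-40*o(-2, 0))*(6*(-4)) = (-40*0)*(6*(-4)) = 0*(-24) = 0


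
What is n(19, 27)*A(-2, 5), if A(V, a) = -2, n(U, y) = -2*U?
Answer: 76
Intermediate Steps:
n(19, 27)*A(-2, 5) = -2*19*(-2) = -38*(-2) = 76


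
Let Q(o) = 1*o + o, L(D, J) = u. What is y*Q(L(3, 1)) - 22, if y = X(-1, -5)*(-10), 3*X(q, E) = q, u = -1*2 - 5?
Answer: -206/3 ≈ -68.667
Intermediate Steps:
u = -7 (u = -2 - 5 = -7)
L(D, J) = -7
X(q, E) = q/3
y = 10/3 (y = ((1/3)*(-1))*(-10) = -1/3*(-10) = 10/3 ≈ 3.3333)
Q(o) = 2*o (Q(o) = o + o = 2*o)
y*Q(L(3, 1)) - 22 = 10*(2*(-7))/3 - 22 = (10/3)*(-14) - 22 = -140/3 - 22 = -206/3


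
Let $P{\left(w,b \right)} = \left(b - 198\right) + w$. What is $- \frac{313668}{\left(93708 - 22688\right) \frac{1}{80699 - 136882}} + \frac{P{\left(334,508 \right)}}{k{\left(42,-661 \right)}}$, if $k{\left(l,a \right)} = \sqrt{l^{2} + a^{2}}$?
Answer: $\frac{4405702311}{17755} + \frac{644 \sqrt{438685}}{438685} \approx 2.4814 \cdot 10^{5}$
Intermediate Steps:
$k{\left(l,a \right)} = \sqrt{a^{2} + l^{2}}$
$P{\left(w,b \right)} = -198 + b + w$ ($P{\left(w,b \right)} = \left(-198 + b\right) + w = -198 + b + w$)
$- \frac{313668}{\left(93708 - 22688\right) \frac{1}{80699 - 136882}} + \frac{P{\left(334,508 \right)}}{k{\left(42,-661 \right)}} = - \frac{313668}{\left(93708 - 22688\right) \frac{1}{80699 - 136882}} + \frac{-198 + 508 + 334}{\sqrt{\left(-661\right)^{2} + 42^{2}}} = - \frac{313668}{71020 \frac{1}{-56183}} + \frac{644}{\sqrt{436921 + 1764}} = - \frac{313668}{71020 \left(- \frac{1}{56183}\right)} + \frac{644}{\sqrt{438685}} = - \frac{313668}{- \frac{71020}{56183}} + 644 \frac{\sqrt{438685}}{438685} = \left(-313668\right) \left(- \frac{56183}{71020}\right) + \frac{644 \sqrt{438685}}{438685} = \frac{4405702311}{17755} + \frac{644 \sqrt{438685}}{438685}$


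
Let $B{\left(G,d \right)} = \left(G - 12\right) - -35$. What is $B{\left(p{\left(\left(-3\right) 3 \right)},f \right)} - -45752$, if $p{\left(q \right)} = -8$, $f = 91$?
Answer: $45767$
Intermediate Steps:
$B{\left(G,d \right)} = 23 + G$ ($B{\left(G,d \right)} = \left(G - 12\right) + 35 = \left(-12 + G\right) + 35 = 23 + G$)
$B{\left(p{\left(\left(-3\right) 3 \right)},f \right)} - -45752 = \left(23 - 8\right) - -45752 = 15 + 45752 = 45767$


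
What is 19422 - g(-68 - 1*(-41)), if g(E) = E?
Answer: 19449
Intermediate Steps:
19422 - g(-68 - 1*(-41)) = 19422 - (-68 - 1*(-41)) = 19422 - (-68 + 41) = 19422 - 1*(-27) = 19422 + 27 = 19449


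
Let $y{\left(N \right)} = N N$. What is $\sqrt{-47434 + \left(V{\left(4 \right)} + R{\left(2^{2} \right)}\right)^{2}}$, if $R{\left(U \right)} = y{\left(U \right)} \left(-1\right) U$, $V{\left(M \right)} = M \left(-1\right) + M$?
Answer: $i \sqrt{43338} \approx 208.18 i$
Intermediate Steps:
$y{\left(N \right)} = N^{2}$
$V{\left(M \right)} = 0$ ($V{\left(M \right)} = - M + M = 0$)
$R{\left(U \right)} = - U^{3}$ ($R{\left(U \right)} = U^{2} \left(-1\right) U = - U^{2} U = - U^{3}$)
$\sqrt{-47434 + \left(V{\left(4 \right)} + R{\left(2^{2} \right)}\right)^{2}} = \sqrt{-47434 + \left(0 - \left(2^{2}\right)^{3}\right)^{2}} = \sqrt{-47434 + \left(0 - 4^{3}\right)^{2}} = \sqrt{-47434 + \left(0 - 64\right)^{2}} = \sqrt{-47434 + \left(-64\right)^{2}} = \sqrt{-47434 + 4096} = \sqrt{-43338} = i \sqrt{43338}$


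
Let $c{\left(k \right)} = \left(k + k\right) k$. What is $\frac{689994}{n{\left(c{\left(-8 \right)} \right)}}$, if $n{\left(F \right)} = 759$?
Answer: $\frac{229998}{253} \approx 909.08$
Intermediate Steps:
$c{\left(k \right)} = 2 k^{2}$ ($c{\left(k \right)} = 2 k k = 2 k^{2}$)
$\frac{689994}{n{\left(c{\left(-8 \right)} \right)}} = \frac{689994}{759} = 689994 \cdot \frac{1}{759} = \frac{229998}{253}$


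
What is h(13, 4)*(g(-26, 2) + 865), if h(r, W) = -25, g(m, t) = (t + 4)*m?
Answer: -17725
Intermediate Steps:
g(m, t) = m*(4 + t) (g(m, t) = (4 + t)*m = m*(4 + t))
h(13, 4)*(g(-26, 2) + 865) = -25*(-26*(4 + 2) + 865) = -25*(-26*6 + 865) = -25*(-156 + 865) = -25*709 = -17725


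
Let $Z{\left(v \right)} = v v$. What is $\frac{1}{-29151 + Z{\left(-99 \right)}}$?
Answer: $- \frac{1}{19350} \approx -5.168 \cdot 10^{-5}$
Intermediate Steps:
$Z{\left(v \right)} = v^{2}$
$\frac{1}{-29151 + Z{\left(-99 \right)}} = \frac{1}{-29151 + \left(-99\right)^{2}} = \frac{1}{-29151 + 9801} = \frac{1}{-19350} = - \frac{1}{19350}$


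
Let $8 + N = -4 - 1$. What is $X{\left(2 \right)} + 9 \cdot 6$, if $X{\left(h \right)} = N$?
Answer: $41$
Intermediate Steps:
$N = -13$ ($N = -8 - 5 = -13$)
$X{\left(h \right)} = -13$
$X{\left(2 \right)} + 9 \cdot 6 = -13 + 9 \cdot 6 = -13 + 54 = 41$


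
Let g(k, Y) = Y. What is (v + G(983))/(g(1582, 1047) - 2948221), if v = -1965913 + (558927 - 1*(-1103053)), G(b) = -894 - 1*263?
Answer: 152545/1473587 ≈ 0.10352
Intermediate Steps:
G(b) = -1157 (G(b) = -894 - 263 = -1157)
v = -303933 (v = -1965913 + (558927 + 1103053) = -1965913 + 1661980 = -303933)
(v + G(983))/(g(1582, 1047) - 2948221) = (-303933 - 1157)/(1047 - 2948221) = -305090/(-2947174) = -305090*(-1/2947174) = 152545/1473587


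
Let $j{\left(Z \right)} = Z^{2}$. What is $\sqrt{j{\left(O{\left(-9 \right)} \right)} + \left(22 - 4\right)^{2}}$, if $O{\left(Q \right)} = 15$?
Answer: $3 \sqrt{61} \approx 23.431$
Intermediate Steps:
$\sqrt{j{\left(O{\left(-9 \right)} \right)} + \left(22 - 4\right)^{2}} = \sqrt{15^{2} + \left(22 - 4\right)^{2}} = \sqrt{225 + 18^{2}} = \sqrt{225 + 324} = \sqrt{549} = 3 \sqrt{61}$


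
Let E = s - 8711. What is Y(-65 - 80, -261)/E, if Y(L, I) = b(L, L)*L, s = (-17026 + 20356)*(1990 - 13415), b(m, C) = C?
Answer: -21025/38053961 ≈ -0.00055251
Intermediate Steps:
s = -38045250 (s = 3330*(-11425) = -38045250)
Y(L, I) = L**2 (Y(L, I) = L*L = L**2)
E = -38053961 (E = -38045250 - 8711 = -38053961)
Y(-65 - 80, -261)/E = (-65 - 80)**2/(-38053961) = (-145)**2*(-1/38053961) = 21025*(-1/38053961) = -21025/38053961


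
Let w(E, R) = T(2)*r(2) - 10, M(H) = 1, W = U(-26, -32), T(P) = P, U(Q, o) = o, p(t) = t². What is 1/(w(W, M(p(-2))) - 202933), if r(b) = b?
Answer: -1/202939 ≈ -4.9276e-6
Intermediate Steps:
W = -32
w(E, R) = -6 (w(E, R) = 2*2 - 10 = 4 - 10 = -6)
1/(w(W, M(p(-2))) - 202933) = 1/(-6 - 202933) = 1/(-202939) = -1/202939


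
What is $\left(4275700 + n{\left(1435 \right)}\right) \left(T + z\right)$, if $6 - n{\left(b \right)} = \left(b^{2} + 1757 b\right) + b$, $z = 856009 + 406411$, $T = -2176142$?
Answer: $279826448778$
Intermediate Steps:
$z = 1262420$
$n{\left(b \right)} = 6 - b^{2} - 1758 b$ ($n{\left(b \right)} = 6 - \left(\left(b^{2} + 1757 b\right) + b\right) = 6 - \left(b^{2} + 1758 b\right) = 6 - b^{2} - 1758 b$)
$\left(4275700 + n{\left(1435 \right)}\right) \left(T + z\right) = \left(4275700 - 4581949\right) \left(-2176142 + 1262420\right) = \left(4275700 - 4581949\right) \left(-913722\right) = \left(-306249\right) \left(-913722\right) = 279826448778$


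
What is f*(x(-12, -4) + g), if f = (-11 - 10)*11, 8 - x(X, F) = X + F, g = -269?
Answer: 56595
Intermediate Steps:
x(X, F) = 8 - F - X (x(X, F) = 8 - (X + F) = 8 - (F + X) = 8 + (-F - X) = 8 - F - X)
f = -231 (f = -21*11 = -231)
f*(x(-12, -4) + g) = -231*((8 - 1*(-4) - 1*(-12)) - 269) = -231*((8 + 4 + 12) - 269) = -231*(24 - 269) = -231*(-245) = 56595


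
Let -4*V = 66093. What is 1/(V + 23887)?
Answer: 4/29455 ≈ 0.00013580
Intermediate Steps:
V = -66093/4 (V = -¼*66093 = -66093/4 ≈ -16523.)
1/(V + 23887) = 1/(-66093/4 + 23887) = 1/(29455/4) = 4/29455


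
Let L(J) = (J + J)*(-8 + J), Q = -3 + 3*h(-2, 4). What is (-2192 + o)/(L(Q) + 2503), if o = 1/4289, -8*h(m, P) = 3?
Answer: -300847584/357260833 ≈ -0.84210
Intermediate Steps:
h(m, P) = -3/8 (h(m, P) = -⅛*3 = -3/8)
o = 1/4289 ≈ 0.00023315
Q = -33/8 (Q = -3 + 3*(-3/8) = -3 - 9/8 = -33/8 ≈ -4.1250)
L(J) = 2*J*(-8 + J) (L(J) = (2*J)*(-8 + J) = 2*J*(-8 + J))
(-2192 + o)/(L(Q) + 2503) = (-2192 + 1/4289)/(2*(-33/8)*(-8 - 33/8) + 2503) = -9401487/(4289*(2*(-33/8)*(-97/8) + 2503)) = -9401487/(4289*(3201/32 + 2503)) = -9401487/(4289*83297/32) = -9401487/4289*32/83297 = -300847584/357260833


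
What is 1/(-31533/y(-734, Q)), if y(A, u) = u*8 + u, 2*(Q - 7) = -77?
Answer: 189/21022 ≈ 0.0089906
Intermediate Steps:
Q = -63/2 (Q = 7 + (1/2)*(-77) = 7 - 77/2 = -63/2 ≈ -31.500)
y(A, u) = 9*u (y(A, u) = 8*u + u = 9*u)
1/(-31533/y(-734, Q)) = 1/(-31533/(9*(-63/2))) = 1/(-31533/(-567/2)) = 1/(-31533*(-2/567)) = 1/(21022/189) = 189/21022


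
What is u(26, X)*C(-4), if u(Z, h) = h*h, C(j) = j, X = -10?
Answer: -400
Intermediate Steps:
u(Z, h) = h²
u(26, X)*C(-4) = (-10)²*(-4) = 100*(-4) = -400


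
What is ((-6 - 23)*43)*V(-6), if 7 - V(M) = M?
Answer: -16211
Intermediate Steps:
V(M) = 7 - M
((-6 - 23)*43)*V(-6) = ((-6 - 23)*43)*(7 - 1*(-6)) = (-29*43)*(7 + 6) = -1247*13 = -16211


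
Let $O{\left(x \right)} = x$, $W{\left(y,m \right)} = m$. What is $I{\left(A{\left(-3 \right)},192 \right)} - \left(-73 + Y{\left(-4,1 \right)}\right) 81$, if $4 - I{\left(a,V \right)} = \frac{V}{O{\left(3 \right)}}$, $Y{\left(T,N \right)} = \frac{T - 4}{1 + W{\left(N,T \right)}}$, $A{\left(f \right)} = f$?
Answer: $5637$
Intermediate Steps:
$Y{\left(T,N \right)} = \frac{-4 + T}{1 + T}$ ($Y{\left(T,N \right)} = \frac{T - 4}{1 + T} = \frac{-4 + T}{1 + T}$)
$I{\left(a,V \right)} = 4 - \frac{V}{3}$
$I{\left(A{\left(-3 \right)},192 \right)} - \left(-73 + Y{\left(-4,1 \right)}\right) 81 = \left(4 - 64\right) - \left(-73 + \frac{-4 - 4}{1 - 4}\right) 81 = \left(4 - 64\right) - \left(-73 + \frac{1}{-3} \left(-8\right)\right) 81 = -60 - \left(-73 - - \frac{8}{3}\right) 81 = -60 - \left(-73 + \frac{8}{3}\right) 81 = -60 - \left(- \frac{211}{3}\right) 81 = -60 - -5697 = -60 + 5697 = 5637$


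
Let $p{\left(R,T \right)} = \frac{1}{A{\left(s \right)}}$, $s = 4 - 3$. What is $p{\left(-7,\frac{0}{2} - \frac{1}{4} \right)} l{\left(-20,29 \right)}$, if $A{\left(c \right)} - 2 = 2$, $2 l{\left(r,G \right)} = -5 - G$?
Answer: $- \frac{17}{4} \approx -4.25$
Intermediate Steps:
$l{\left(r,G \right)} = - \frac{5}{2} - \frac{G}{2}$ ($l{\left(r,G \right)} = \frac{-5 - G}{2} = - \frac{5}{2} - \frac{G}{2}$)
$s = 1$
$A{\left(c \right)} = 4$ ($A{\left(c \right)} = 2 + 2 = 4$)
$p{\left(R,T \right)} = \frac{1}{4}$
$p{\left(-7,\frac{0}{2} - \frac{1}{4} \right)} l{\left(-20,29 \right)} = \frac{- \frac{5}{2} - \frac{29}{2}}{4} = \frac{1}{4} \left(-17\right) = - \frac{17}{4}$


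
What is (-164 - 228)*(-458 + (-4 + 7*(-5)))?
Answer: 194824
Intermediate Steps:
(-164 - 228)*(-458 + (-4 + 7*(-5))) = -392*(-458 + (-4 - 35)) = -392*(-458 - 39) = -392*(-497) = 194824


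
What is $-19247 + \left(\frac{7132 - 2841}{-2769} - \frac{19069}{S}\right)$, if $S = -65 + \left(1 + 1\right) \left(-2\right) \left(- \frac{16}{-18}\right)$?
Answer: $- \frac{32410408829}{1708473} \approx -18970.0$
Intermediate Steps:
$S = - \frac{617}{9}$ ($S = -65 + 2 \left(-2\right) \left(\left(-16\right) \left(- \frac{1}{18}\right)\right) = -65 - \frac{32}{9} = - \frac{617}{9} \approx -68.556$)
$-19247 + \left(\frac{7132 - 2841}{-2769} - \frac{19069}{S}\right) = -19247 + \left(\frac{7132 - 2841}{-2769} - \frac{19069}{- \frac{617}{9}}\right) = -19247 + \left(4291 \left(- \frac{1}{2769}\right) - - \frac{171621}{617}\right) = -19247 + \left(- \frac{4291}{2769} + \frac{171621}{617}\right) = -19247 + \frac{472571002}{1708473} = - \frac{32410408829}{1708473}$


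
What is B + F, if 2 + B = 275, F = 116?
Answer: 389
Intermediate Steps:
B = 273 (B = -2 + 275 = 273)
B + F = 273 + 116 = 389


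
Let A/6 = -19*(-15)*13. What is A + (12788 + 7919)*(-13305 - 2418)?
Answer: -325553931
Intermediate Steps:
A = 22230 (A = 6*(-19*(-15)*13) = 6*(285*13) = 6*3705 = 22230)
A + (12788 + 7919)*(-13305 - 2418) = 22230 + (12788 + 7919)*(-13305 - 2418) = 22230 + 20707*(-15723) = 22230 - 325576161 = -325553931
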